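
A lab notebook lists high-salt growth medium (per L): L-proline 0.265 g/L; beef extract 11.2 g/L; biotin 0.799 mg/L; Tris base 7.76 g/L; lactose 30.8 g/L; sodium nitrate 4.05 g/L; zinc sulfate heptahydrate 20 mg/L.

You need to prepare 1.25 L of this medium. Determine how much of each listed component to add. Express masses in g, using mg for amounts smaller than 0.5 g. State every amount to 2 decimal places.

L-proline 331.25 mg; beef extract 14.00 g; biotin 1.00 mg; Tris base 9.70 g; lactose 38.50 g; sodium nitrate 5.06 g; zinc sulfate heptahydrate 25.00 mg

Working volume: 1.25 L.
L-proline: 0.265 g/L × 1.25 L = 0.33125 g = 331.25 mg
beef extract: 11.2 g/L × 1.25 L = 14.00 g
biotin: 0.799 mg/L × 1.25 L = 1.00 mg
Tris base: 7.76 g/L × 1.25 L = 9.70 g
lactose: 30.8 g/L × 1.25 L = 38.50 g
sodium nitrate: 4.05 g/L × 1.25 L = 5.06 g
zinc sulfate heptahydrate: 20 mg/L × 1.25 L = 25.00 mg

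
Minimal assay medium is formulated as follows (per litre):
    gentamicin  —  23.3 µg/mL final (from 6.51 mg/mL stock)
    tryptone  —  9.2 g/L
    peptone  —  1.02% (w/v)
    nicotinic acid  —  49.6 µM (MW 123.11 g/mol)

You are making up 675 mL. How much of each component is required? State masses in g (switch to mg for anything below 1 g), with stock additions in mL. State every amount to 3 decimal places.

Working volume: 675 mL = 0.675 L.
gentamicin: dilute stock: 23.3 µg/mL × 675 mL ÷ 6510 µg/mL = 2.416 mL
tryptone: 9.2 g/L × 0.675 L = 6.210 g
peptone: 1.02% w/v = 10.2 g/L → 10.2 × 0.675 L = 6.885 g
nicotinic acid: 49.6 µmol/L × 123.11 g/mol × 0.675 L ÷ 1000 = 4.122 mg

gentamicin 2.416 mL; tryptone 6.210 g; peptone 6.885 g; nicotinic acid 4.122 mg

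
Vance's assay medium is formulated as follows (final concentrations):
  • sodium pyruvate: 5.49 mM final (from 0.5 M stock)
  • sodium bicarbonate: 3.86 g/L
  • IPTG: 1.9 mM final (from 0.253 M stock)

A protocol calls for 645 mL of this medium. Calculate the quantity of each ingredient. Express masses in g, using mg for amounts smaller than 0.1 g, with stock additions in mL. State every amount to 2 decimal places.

sodium pyruvate 7.08 mL; sodium bicarbonate 2.49 g; IPTG 4.84 mL

Scale factor relative to 1 L: 0.645.
sodium pyruvate: dilute stock: 5.49 mM × 645 mL ÷ 500 mM = 7.08 mL
sodium bicarbonate: 3.86 g/L × 0.645 L = 2.49 g
IPTG: C1V1 = C2V2 → 1.9 mM × 645 mL ÷ 253 mM = 4.84 mL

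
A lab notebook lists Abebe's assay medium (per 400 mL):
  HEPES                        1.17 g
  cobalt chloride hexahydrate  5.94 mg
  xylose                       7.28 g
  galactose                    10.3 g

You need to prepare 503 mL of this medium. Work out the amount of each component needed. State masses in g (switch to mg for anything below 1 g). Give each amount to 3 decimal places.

Scale factor = 503 mL / 400 mL = 1.2575.
HEPES: 1.17 g × (503 mL / 400 mL) = 1.471 g
cobalt chloride hexahydrate: 5.94 mg × (503 mL / 400 mL) = 7.470 mg
xylose: 7.28 g × (503 mL / 400 mL) = 9.155 g
galactose: 10.3 g × (503 mL / 400 mL) = 12.952 g

HEPES 1.471 g; cobalt chloride hexahydrate 7.470 mg; xylose 9.155 g; galactose 12.952 g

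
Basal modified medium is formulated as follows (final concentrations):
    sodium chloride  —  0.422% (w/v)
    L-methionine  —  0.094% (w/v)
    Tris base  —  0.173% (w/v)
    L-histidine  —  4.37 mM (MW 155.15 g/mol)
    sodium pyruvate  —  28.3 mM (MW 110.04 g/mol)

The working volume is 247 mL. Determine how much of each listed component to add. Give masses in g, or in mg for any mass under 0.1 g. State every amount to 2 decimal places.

sodium chloride 1.04 g; L-methionine 0.23 g; Tris base 0.43 g; L-histidine 0.17 g; sodium pyruvate 0.77 g

Target volume = 247 mL = 0.247 L.
sodium chloride: 0.422 g per 100 mL × 247 mL ÷ 100 = 1.04 g
L-methionine: 0.094 g per 100 mL × 247 mL ÷ 100 = 0.23 g
Tris base: 0.173 g per 100 mL × 247 mL ÷ 100 = 0.43 g
L-histidine: 4.37 mmol/L × 155.15 g/mol × 0.247 L ÷ 1000 = 0.17 g
sodium pyruvate: 28.3 mmol/L × 110.04 g/mol × 0.247 L ÷ 1000 = 0.77 g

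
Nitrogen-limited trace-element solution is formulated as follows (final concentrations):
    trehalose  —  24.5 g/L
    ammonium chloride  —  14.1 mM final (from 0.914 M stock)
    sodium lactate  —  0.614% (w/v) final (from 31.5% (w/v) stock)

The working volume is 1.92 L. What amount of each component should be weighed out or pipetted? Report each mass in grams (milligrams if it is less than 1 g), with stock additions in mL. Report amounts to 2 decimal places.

Scale factor relative to 1 L: 1.92.
trehalose: 24.5 g/L × 1.92 L = 47.04 g
ammonium chloride: V = C2·V2/C1 = 14.1 mM × 1920 mL ÷ 914 mM = 29.62 mL
sodium lactate: dilute stock: 0.614% ÷ 31.5% × 1920 mL = 37.42 mL

trehalose 47.04 g; ammonium chloride 29.62 mL; sodium lactate 37.42 mL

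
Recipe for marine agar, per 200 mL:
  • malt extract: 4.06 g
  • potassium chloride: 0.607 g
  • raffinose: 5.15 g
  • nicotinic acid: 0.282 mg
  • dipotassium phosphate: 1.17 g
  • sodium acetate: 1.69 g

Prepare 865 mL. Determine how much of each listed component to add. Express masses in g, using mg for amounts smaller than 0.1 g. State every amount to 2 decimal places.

malt extract 17.56 g; potassium chloride 2.63 g; raffinose 22.27 g; nicotinic acid 1.22 mg; dipotassium phosphate 5.06 g; sodium acetate 7.31 g

Scale factor = 865 mL / 200 mL = 4.325.
malt extract: 4.06 g × (865 mL / 200 mL) = 17.56 g
potassium chloride: 0.607 g × (865 mL / 200 mL) = 2.63 g
raffinose: 5.15 g × (865 mL / 200 mL) = 22.27 g
nicotinic acid: 0.282 mg × (865 mL / 200 mL) = 1.22 mg
dipotassium phosphate: 1.17 g × (865 mL / 200 mL) = 5.06 g
sodium acetate: 1.69 g × (865 mL / 200 mL) = 7.31 g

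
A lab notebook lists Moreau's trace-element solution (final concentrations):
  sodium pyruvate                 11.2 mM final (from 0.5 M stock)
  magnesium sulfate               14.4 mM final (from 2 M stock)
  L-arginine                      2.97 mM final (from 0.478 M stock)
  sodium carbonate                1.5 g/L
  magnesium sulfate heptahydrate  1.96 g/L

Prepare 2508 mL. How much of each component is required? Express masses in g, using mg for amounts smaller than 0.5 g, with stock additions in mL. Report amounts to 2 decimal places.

sodium pyruvate 56.18 mL; magnesium sulfate 18.06 mL; L-arginine 15.58 mL; sodium carbonate 3.76 g; magnesium sulfate heptahydrate 4.92 g

Working volume: 2508 mL = 2.508 L.
sodium pyruvate: V = C2·V2/C1 = 11.2 mM × 2508 mL ÷ 500 mM = 56.18 mL
magnesium sulfate: dilute stock: 14.4 mM × 2508 mL ÷ 2000 mM = 18.06 mL
L-arginine: dilute stock: 2.97 mM × 2508 mL ÷ 478 mM = 15.58 mL
sodium carbonate: 1.5 g/L × 2.508 L = 3.76 g
magnesium sulfate heptahydrate: 1.96 g/L × 2.508 L = 4.92 g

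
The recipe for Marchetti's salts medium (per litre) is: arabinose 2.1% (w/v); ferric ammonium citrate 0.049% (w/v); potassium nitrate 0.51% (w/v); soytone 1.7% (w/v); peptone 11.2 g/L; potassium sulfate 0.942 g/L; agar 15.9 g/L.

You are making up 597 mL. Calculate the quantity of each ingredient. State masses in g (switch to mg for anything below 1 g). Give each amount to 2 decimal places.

arabinose 12.54 g; ferric ammonium citrate 292.53 mg; potassium nitrate 3.04 g; soytone 10.15 g; peptone 6.69 g; potassium sulfate 562.37 mg; agar 9.49 g

Target volume = 597 mL = 0.597 L.
arabinose: 2.1% w/v = 21 g/L → 21 × 0.597 L = 12.54 g
ferric ammonium citrate: 0.049 g per 100 mL × 597 mL ÷ 100 = 0.29253 g = 292.53 mg
potassium nitrate: 0.51 g per 100 mL × 597 mL ÷ 100 = 3.04 g
soytone: 1.7 g per 100 mL × 597 mL ÷ 100 = 10.15 g
peptone: 11.2 g/L × 0.597 L = 6.69 g
potassium sulfate: 0.942 g/L × 0.597 L = 0.562374 g = 562.37 mg
agar: 15.9 g/L × 0.597 L = 9.49 g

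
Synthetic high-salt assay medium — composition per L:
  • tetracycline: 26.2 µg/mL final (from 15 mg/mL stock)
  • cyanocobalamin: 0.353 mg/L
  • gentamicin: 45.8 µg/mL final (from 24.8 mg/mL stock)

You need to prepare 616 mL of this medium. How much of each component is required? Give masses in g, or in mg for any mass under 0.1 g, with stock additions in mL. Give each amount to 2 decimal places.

Scale factor relative to 1 L: 0.616.
tetracycline: V = C2·V2/C1 = 26.2 µg/mL × 616 mL ÷ 15000 µg/mL = 1.08 mL
cyanocobalamin: 0.353 mg/L × 0.616 L = 0.22 mg
gentamicin: C1V1 = C2V2 → 45.8 µg/mL × 616 mL ÷ 24800 µg/mL = 1.14 mL

tetracycline 1.08 mL; cyanocobalamin 0.22 mg; gentamicin 1.14 mL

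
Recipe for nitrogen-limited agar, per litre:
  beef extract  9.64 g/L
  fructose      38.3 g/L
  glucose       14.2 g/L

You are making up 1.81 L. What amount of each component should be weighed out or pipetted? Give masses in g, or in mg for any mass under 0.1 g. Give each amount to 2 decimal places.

Scale factor relative to 1 L: 1.81.
beef extract: 9.64 g/L × 1.81 L = 17.45 g
fructose: 38.3 g/L × 1.81 L = 69.32 g
glucose: 14.2 g/L × 1.81 L = 25.70 g

beef extract 17.45 g; fructose 69.32 g; glucose 25.70 g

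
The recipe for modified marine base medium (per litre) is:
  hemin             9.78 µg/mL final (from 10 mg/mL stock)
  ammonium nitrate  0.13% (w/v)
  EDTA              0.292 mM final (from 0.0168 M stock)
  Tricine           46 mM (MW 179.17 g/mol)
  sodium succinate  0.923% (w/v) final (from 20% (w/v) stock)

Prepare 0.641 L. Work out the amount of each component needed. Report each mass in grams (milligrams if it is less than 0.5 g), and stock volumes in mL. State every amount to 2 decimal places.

Scale factor relative to 1 L: 0.641.
hemin: V = C2·V2/C1 = 9.78 µg/mL × 641 mL ÷ 10000 µg/mL = 0.63 mL
ammonium nitrate: 0.13 g per 100 mL × 641 mL ÷ 100 = 0.83 g
EDTA: C1V1 = C2V2 → 0.292 mM × 641 mL ÷ 16.8 mM = 11.14 mL
Tricine: 46 mmol/L × 179.17 g/mol × 0.641 L ÷ 1000 = 5.28 g
sodium succinate: V = C2·V2/C1 = 0.923% ÷ 20% × 641 mL = 29.58 mL

hemin 0.63 mL; ammonium nitrate 0.83 g; EDTA 11.14 mL; Tricine 5.28 g; sodium succinate 29.58 mL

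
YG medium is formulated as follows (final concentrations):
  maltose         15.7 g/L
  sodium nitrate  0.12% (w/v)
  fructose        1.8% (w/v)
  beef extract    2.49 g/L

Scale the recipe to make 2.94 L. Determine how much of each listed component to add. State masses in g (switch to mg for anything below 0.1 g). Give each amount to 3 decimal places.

maltose 46.158 g; sodium nitrate 3.528 g; fructose 52.920 g; beef extract 7.321 g

Scale factor relative to 1 L: 2.94.
maltose: 15.7 g/L × 2.94 L = 46.158 g
sodium nitrate: 0.12% w/v = 1.2 g/L → 1.2 × 2.94 L = 3.528 g
fructose: 1.8 g per 100 mL × 2940 mL ÷ 100 = 52.920 g
beef extract: 2.49 g/L × 2.94 L = 7.321 g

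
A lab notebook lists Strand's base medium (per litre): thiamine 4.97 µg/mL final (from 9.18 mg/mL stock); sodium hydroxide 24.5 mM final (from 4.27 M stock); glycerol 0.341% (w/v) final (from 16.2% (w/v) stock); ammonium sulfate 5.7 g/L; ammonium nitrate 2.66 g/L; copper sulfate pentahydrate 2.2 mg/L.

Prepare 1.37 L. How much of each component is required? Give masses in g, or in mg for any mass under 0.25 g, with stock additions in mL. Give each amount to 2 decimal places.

thiamine 0.74 mL; sodium hydroxide 7.86 mL; glycerol 28.84 mL; ammonium sulfate 7.81 g; ammonium nitrate 3.64 g; copper sulfate pentahydrate 3.01 mg

Scale factor relative to 1 L: 1.37.
thiamine: dilute stock: 4.97 µg/mL × 1370 mL ÷ 9180 µg/mL = 0.74 mL
sodium hydroxide: V = C2·V2/C1 = 24.5 mM × 1370 mL ÷ 4270 mM = 7.86 mL
glycerol: V = C2·V2/C1 = 0.341% ÷ 16.2% × 1370 mL = 28.84 mL
ammonium sulfate: 5.7 g/L × 1.37 L = 7.81 g
ammonium nitrate: 2.66 g/L × 1.37 L = 3.64 g
copper sulfate pentahydrate: 2.2 mg/L × 1.37 L = 3.01 mg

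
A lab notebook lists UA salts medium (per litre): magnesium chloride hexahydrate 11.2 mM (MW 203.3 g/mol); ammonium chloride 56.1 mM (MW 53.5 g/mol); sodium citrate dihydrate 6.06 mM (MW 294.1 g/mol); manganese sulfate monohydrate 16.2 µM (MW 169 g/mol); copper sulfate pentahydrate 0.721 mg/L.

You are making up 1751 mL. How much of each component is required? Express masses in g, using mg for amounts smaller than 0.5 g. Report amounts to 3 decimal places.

magnesium chloride hexahydrate 3.987 g; ammonium chloride 5.255 g; sodium citrate dihydrate 3.121 g; manganese sulfate monohydrate 4.794 mg; copper sulfate pentahydrate 1.262 mg

Scale factor relative to 1 L: 1.751.
magnesium chloride hexahydrate: 11.2 mmol/L × 203.3 g/mol × 1.751 L ÷ 1000 = 3.987 g
ammonium chloride: 56.1 mmol/L × 53.5 g/mol × 1.751 L ÷ 1000 = 5.255 g
sodium citrate dihydrate: 6.06 mmol/L × 294.1 g/mol × 1.751 L ÷ 1000 = 3.121 g
manganese sulfate monohydrate: 16.2 µmol/L × 169 g/mol × 1.751 L ÷ 1000 = 4.794 mg
copper sulfate pentahydrate: 0.721 mg/L × 1.751 L = 1.262 mg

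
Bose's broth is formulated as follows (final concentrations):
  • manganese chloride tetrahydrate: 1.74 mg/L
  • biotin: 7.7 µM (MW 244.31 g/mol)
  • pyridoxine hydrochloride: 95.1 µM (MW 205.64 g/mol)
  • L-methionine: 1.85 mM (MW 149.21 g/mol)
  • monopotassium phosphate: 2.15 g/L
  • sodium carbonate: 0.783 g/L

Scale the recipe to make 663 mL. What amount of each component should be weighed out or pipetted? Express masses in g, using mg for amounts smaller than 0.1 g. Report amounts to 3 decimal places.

Target volume = 663 mL = 0.663 L.
manganese chloride tetrahydrate: 1.74 mg/L × 0.663 L = 1.154 mg
biotin: 7.7 µmol/L × 244.31 g/mol × 0.663 L ÷ 1000 = 1.247 mg
pyridoxine hydrochloride: 95.1 µmol/L × 205.64 g/mol × 0.663 L ÷ 1000 = 12.966 mg
L-methionine: 1.85 mmol/L × 149.21 g/mol × 0.663 L ÷ 1000 = 0.183 g
monopotassium phosphate: 2.15 g/L × 0.663 L = 1.425 g
sodium carbonate: 0.783 g/L × 0.663 L = 0.519 g

manganese chloride tetrahydrate 1.154 mg; biotin 1.247 mg; pyridoxine hydrochloride 12.966 mg; L-methionine 0.183 g; monopotassium phosphate 1.425 g; sodium carbonate 0.519 g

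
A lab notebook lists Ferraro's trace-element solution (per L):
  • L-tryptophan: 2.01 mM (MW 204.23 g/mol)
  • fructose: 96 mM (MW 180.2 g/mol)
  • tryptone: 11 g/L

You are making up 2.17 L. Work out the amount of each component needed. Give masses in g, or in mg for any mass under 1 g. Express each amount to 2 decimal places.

L-tryptophan 890.79 mg; fructose 37.54 g; tryptone 23.87 g

Working volume: 2.17 L.
L-tryptophan: 2.01 mmol/L × 204.23 mg/mmol × 2.17 L = 890.79 mg
fructose: 96 mmol/L × 180.2 g/mol × 2.17 L ÷ 1000 = 37.54 g
tryptone: 11 g/L × 2.17 L = 23.87 g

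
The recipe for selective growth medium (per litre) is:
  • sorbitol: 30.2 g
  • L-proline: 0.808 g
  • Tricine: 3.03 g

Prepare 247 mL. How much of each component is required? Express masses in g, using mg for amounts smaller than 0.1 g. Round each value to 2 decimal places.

Ratio of target to recipe volume: 247 / 1000 = 0.247.
sorbitol: 30.2 g × (247 mL / 1000 mL) = 7.46 g
L-proline: 0.808 g × (247 mL / 1000 mL) = 0.20 g
Tricine: 3.03 g × (247 mL / 1000 mL) = 0.75 g

sorbitol 7.46 g; L-proline 0.20 g; Tricine 0.75 g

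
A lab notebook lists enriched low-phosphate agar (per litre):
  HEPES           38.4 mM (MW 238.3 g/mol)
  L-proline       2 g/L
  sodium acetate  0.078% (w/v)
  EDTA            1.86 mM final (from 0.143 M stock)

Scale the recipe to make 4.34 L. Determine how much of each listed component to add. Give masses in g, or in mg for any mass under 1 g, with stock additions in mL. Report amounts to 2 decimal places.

HEPES 39.71 g; L-proline 8.68 g; sodium acetate 3.39 g; EDTA 56.45 mL

Scale factor relative to 1 L: 4.34.
HEPES: 38.4 mmol/L × 238.3 g/mol × 4.34 L ÷ 1000 = 39.71 g
L-proline: 2 g/L × 4.34 L = 8.68 g
sodium acetate: 0.078 g per 100 mL × 4340 mL ÷ 100 = 3.39 g
EDTA: C1V1 = C2V2 → 1.86 mM × 4340 mL ÷ 143 mM = 56.45 mL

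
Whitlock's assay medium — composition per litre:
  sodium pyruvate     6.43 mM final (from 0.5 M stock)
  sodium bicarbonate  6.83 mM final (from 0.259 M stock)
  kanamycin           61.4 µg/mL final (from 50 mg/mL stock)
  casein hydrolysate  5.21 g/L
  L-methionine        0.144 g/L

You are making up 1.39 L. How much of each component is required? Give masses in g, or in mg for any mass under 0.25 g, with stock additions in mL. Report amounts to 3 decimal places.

sodium pyruvate 17.875 mL; sodium bicarbonate 36.655 mL; kanamycin 1.707 mL; casein hydrolysate 7.242 g; L-methionine 200.160 mg

Working volume: 1.39 L.
sodium pyruvate: C1V1 = C2V2 → 6.43 mM × 1390 mL ÷ 500 mM = 17.875 mL
sodium bicarbonate: V = C2·V2/C1 = 6.83 mM × 1390 mL ÷ 259 mM = 36.655 mL
kanamycin: C1V1 = C2V2 → 61.4 µg/mL × 1390 mL ÷ 50000 µg/mL = 1.707 mL
casein hydrolysate: 5.21 g/L × 1.39 L = 7.242 g
L-methionine: 0.144 g/L × 1.39 L = 0.20016 g = 200.160 mg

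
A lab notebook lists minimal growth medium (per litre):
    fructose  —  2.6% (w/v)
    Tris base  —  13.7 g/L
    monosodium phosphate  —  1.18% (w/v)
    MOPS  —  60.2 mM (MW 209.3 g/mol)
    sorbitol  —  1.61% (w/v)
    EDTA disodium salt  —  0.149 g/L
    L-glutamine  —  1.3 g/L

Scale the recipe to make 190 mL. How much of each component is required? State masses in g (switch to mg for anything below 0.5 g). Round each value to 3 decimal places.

Target volume = 190 mL = 0.19 L.
fructose: 2.6% w/v = 26 g/L → 26 × 0.19 L = 4.940 g
Tris base: 13.7 g/L × 0.19 L = 2.603 g
monosodium phosphate: 1.18 g per 100 mL × 190 mL ÷ 100 = 2.242 g
MOPS: 60.2 mmol/L × 209.3 g/mol × 0.19 L ÷ 1000 = 2.394 g
sorbitol: 1.61% w/v = 16.1 g/L → 16.1 × 0.19 L = 3.059 g
EDTA disodium salt: 0.149 g/L × 0.19 L = 0.02831 g = 28.310 mg
L-glutamine: 1.3 g/L × 0.19 L = 0.247 g = 247.000 mg

fructose 4.940 g; Tris base 2.603 g; monosodium phosphate 2.242 g; MOPS 2.394 g; sorbitol 3.059 g; EDTA disodium salt 28.310 mg; L-glutamine 247.000 mg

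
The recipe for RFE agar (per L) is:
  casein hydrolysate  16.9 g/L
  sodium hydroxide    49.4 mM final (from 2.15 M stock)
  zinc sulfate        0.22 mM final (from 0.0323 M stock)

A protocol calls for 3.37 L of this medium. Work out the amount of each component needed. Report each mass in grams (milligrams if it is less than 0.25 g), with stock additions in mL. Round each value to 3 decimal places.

casein hydrolysate 56.953 g; sodium hydroxide 77.432 mL; zinc sulfate 22.954 mL

Working volume: 3.37 L.
casein hydrolysate: 16.9 g/L × 3.37 L = 56.953 g
sodium hydroxide: C1V1 = C2V2 → 49.4 mM × 3370 mL ÷ 2150 mM = 77.432 mL
zinc sulfate: C1V1 = C2V2 → 0.22 mM × 3370 mL ÷ 32.3 mM = 22.954 mL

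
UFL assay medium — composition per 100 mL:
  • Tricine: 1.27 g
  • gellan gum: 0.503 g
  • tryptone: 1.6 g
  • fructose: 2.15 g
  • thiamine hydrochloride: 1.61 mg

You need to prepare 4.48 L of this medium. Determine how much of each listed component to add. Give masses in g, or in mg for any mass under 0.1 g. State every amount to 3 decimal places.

Ratio of target to recipe volume: 4480 / 100 = 44.8.
Tricine: 1.27 g × (4480 mL / 100 mL) = 56.896 g
gellan gum: 0.503 g × (4480 mL / 100 mL) = 22.534 g
tryptone: 1.6 g × (4480 mL / 100 mL) = 71.680 g
fructose: 2.15 g × (4480 mL / 100 mL) = 96.320 g
thiamine hydrochloride: 1.61 mg × (4480 mL / 100 mL) = 72.128 mg

Tricine 56.896 g; gellan gum 22.534 g; tryptone 71.680 g; fructose 96.320 g; thiamine hydrochloride 72.128 mg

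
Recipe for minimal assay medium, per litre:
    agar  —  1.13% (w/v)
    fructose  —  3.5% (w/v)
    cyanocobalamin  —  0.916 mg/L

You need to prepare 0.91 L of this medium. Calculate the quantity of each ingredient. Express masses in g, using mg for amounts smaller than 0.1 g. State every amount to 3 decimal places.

Scale factor relative to 1 L: 0.91.
agar: 1.13 g per 100 mL × 910 mL ÷ 100 = 10.283 g
fructose: 3.5 g per 100 mL × 910 mL ÷ 100 = 31.850 g
cyanocobalamin: 0.916 mg/L × 0.91 L = 0.834 mg

agar 10.283 g; fructose 31.850 g; cyanocobalamin 0.834 mg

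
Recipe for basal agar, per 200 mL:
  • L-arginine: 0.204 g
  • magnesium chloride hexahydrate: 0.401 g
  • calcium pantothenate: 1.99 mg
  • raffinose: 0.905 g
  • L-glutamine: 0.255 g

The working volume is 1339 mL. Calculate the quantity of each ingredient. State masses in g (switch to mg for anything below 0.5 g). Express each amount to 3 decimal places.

L-arginine 1.366 g; magnesium chloride hexahydrate 2.685 g; calcium pantothenate 13.323 mg; raffinose 6.059 g; L-glutamine 1.707 g

Scale factor = 1339 mL / 200 mL = 6.695.
L-arginine: 0.204 g × (1339 mL / 200 mL) = 1.366 g
magnesium chloride hexahydrate: 0.401 g × (1339 mL / 200 mL) = 2.685 g
calcium pantothenate: 1.99 mg × (1339 mL / 200 mL) = 13.323 mg
raffinose: 0.905 g × (1339 mL / 200 mL) = 6.059 g
L-glutamine: 0.255 g × (1339 mL / 200 mL) = 1.707 g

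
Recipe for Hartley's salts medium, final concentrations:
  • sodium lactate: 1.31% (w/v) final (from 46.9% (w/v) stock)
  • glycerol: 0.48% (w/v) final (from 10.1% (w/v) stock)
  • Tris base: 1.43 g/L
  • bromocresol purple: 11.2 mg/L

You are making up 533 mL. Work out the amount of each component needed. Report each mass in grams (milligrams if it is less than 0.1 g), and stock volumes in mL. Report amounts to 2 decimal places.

Working volume: 533 mL = 0.533 L.
sodium lactate: C1V1 = C2V2 → 1.31% ÷ 46.9% × 533 mL = 14.89 mL
glycerol: V = C2·V2/C1 = 0.48% ÷ 10.1% × 533 mL = 25.33 mL
Tris base: 1.43 g/L × 0.533 L = 0.76 g
bromocresol purple: 11.2 mg/L × 0.533 L = 5.97 mg

sodium lactate 14.89 mL; glycerol 25.33 mL; Tris base 0.76 g; bromocresol purple 5.97 mg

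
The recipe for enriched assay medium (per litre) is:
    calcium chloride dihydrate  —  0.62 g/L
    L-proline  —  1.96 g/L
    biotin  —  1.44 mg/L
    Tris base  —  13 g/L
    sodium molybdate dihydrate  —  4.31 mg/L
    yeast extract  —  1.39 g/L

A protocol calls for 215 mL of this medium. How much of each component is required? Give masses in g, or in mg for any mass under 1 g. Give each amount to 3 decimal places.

Target volume = 215 mL = 0.215 L.
calcium chloride dihydrate: 0.62 g/L × 0.215 L = 0.1333 g = 133.300 mg
L-proline: 1.96 g/L × 0.215 L = 0.4214 g = 421.400 mg
biotin: 1.44 mg/L × 0.215 L = 0.310 mg
Tris base: 13 g/L × 0.215 L = 2.795 g
sodium molybdate dihydrate: 4.31 mg/L × 0.215 L = 0.927 mg
yeast extract: 1.39 g/L × 0.215 L = 0.29885 g = 298.850 mg

calcium chloride dihydrate 133.300 mg; L-proline 421.400 mg; biotin 0.310 mg; Tris base 2.795 g; sodium molybdate dihydrate 0.927 mg; yeast extract 298.850 mg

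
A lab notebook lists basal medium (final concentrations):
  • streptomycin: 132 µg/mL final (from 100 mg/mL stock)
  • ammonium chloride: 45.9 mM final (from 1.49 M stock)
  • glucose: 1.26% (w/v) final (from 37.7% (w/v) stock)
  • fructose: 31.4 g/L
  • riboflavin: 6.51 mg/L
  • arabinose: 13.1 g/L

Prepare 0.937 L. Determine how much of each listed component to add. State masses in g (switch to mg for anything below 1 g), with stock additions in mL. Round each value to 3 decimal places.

Scale factor relative to 1 L: 0.937.
streptomycin: C1V1 = C2V2 → 132 µg/mL × 937 mL ÷ 100000 µg/mL = 1.237 mL
ammonium chloride: V = C2·V2/C1 = 45.9 mM × 937 mL ÷ 1490 mM = 28.865 mL
glucose: V = C2·V2/C1 = 1.26% ÷ 37.7% × 937 mL = 31.316 mL
fructose: 31.4 g/L × 0.937 L = 29.422 g
riboflavin: 6.51 mg/L × 0.937 L = 6.100 mg
arabinose: 13.1 g/L × 0.937 L = 12.275 g

streptomycin 1.237 mL; ammonium chloride 28.865 mL; glucose 31.316 mL; fructose 29.422 g; riboflavin 6.100 mg; arabinose 12.275 g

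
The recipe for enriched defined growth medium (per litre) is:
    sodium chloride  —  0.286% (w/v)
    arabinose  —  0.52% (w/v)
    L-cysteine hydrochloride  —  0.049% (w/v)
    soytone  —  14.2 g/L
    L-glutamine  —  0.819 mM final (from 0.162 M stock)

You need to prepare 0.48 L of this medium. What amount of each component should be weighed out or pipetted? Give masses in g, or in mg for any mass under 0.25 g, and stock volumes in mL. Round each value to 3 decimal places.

sodium chloride 1.373 g; arabinose 2.496 g; L-cysteine hydrochloride 235.200 mg; soytone 6.816 g; L-glutamine 2.427 mL

Working volume: 0.48 L.
sodium chloride: 0.286% w/v = 2.86 g/L → 2.86 × 0.48 L = 1.373 g
arabinose: 0.52 g per 100 mL × 480 mL ÷ 100 = 2.496 g
L-cysteine hydrochloride: 0.049 g per 100 mL × 480 mL ÷ 100 = 0.2352 g = 235.200 mg
soytone: 14.2 g/L × 0.48 L = 6.816 g
L-glutamine: V = C2·V2/C1 = 0.819 mM × 480 mL ÷ 162 mM = 2.427 mL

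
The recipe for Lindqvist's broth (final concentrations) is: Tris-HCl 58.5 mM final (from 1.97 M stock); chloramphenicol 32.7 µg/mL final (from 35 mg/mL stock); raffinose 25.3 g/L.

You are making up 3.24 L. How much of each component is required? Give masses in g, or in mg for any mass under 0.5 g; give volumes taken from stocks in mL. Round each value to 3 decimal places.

Tris-HCl 96.213 mL; chloramphenicol 3.027 mL; raffinose 81.972 g

Working volume: 3.24 L.
Tris-HCl: C1V1 = C2V2 → 58.5 mM × 3240 mL ÷ 1970 mM = 96.213 mL
chloramphenicol: dilute stock: 32.7 µg/mL × 3240 mL ÷ 35000 µg/mL = 3.027 mL
raffinose: 25.3 g/L × 3.24 L = 81.972 g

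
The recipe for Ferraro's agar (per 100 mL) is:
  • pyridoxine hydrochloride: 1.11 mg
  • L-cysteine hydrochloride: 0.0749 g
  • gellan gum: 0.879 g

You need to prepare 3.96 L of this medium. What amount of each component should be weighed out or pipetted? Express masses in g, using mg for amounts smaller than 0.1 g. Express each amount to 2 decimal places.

Scale factor = 3960 mL / 100 mL = 39.6.
pyridoxine hydrochloride: 1.11 mg × (3960 mL / 100 mL) = 43.96 mg
L-cysteine hydrochloride: 0.0749 g × (3960 mL / 100 mL) = 2.97 g
gellan gum: 0.879 g × (3960 mL / 100 mL) = 34.81 g

pyridoxine hydrochloride 43.96 mg; L-cysteine hydrochloride 2.97 g; gellan gum 34.81 g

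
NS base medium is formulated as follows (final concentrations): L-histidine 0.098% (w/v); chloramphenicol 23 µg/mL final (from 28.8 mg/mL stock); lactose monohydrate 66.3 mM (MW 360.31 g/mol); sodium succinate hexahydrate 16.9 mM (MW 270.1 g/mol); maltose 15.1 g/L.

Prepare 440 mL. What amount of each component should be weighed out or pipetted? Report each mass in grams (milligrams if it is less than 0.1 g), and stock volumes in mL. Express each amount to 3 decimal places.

Scale factor relative to 1 L: 0.44.
L-histidine: 0.098 g per 100 mL × 440 mL ÷ 100 = 0.431 g
chloramphenicol: V = C2·V2/C1 = 23 µg/mL × 440 mL ÷ 28800 µg/mL = 0.351 mL
lactose monohydrate: 66.3 mmol/L × 360.31 g/mol × 0.44 L ÷ 1000 = 10.511 g
sodium succinate hexahydrate: 16.9 mmol/L × 270.1 g/mol × 0.44 L ÷ 1000 = 2.008 g
maltose: 15.1 g/L × 0.44 L = 6.644 g

L-histidine 0.431 g; chloramphenicol 0.351 mL; lactose monohydrate 10.511 g; sodium succinate hexahydrate 2.008 g; maltose 6.644 g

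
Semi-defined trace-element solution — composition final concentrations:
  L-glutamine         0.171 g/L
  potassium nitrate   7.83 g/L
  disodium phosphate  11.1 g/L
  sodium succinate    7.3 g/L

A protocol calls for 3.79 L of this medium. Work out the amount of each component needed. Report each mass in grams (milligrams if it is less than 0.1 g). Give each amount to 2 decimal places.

Working volume: 3.79 L.
L-glutamine: 0.171 g/L × 3.79 L = 0.65 g
potassium nitrate: 7.83 g/L × 3.79 L = 29.68 g
disodium phosphate: 11.1 g/L × 3.79 L = 42.07 g
sodium succinate: 7.3 g/L × 3.79 L = 27.67 g

L-glutamine 0.65 g; potassium nitrate 29.68 g; disodium phosphate 42.07 g; sodium succinate 27.67 g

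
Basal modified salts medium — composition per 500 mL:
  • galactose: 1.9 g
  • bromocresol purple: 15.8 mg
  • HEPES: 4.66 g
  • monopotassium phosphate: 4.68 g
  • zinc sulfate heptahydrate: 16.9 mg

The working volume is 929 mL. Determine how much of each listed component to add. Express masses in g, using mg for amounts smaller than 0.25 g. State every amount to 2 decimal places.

Scale factor = 929 mL / 500 mL = 1.858.
galactose: 1.9 g × (929 mL / 500 mL) = 3.53 g
bromocresol purple: 15.8 mg × (929 mL / 500 mL) = 29.36 mg
HEPES: 4.66 g × (929 mL / 500 mL) = 8.66 g
monopotassium phosphate: 4.68 g × (929 mL / 500 mL) = 8.70 g
zinc sulfate heptahydrate: 16.9 mg × (929 mL / 500 mL) = 31.40 mg

galactose 3.53 g; bromocresol purple 29.36 mg; HEPES 8.66 g; monopotassium phosphate 8.70 g; zinc sulfate heptahydrate 31.40 mg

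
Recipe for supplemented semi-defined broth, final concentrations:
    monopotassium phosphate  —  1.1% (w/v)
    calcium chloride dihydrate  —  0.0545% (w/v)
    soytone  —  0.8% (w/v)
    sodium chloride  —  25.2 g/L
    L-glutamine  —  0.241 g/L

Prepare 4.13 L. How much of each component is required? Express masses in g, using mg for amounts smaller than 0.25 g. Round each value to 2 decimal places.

monopotassium phosphate 45.43 g; calcium chloride dihydrate 2.25 g; soytone 33.04 g; sodium chloride 104.08 g; L-glutamine 1.00 g

Scale factor relative to 1 L: 4.13.
monopotassium phosphate: 1.1% w/v = 11 g/L → 11 × 4.13 L = 45.43 g
calcium chloride dihydrate: 0.0545 g per 100 mL × 4130 mL ÷ 100 = 2.25 g
soytone: 0.8% w/v = 8 g/L → 8 × 4.13 L = 33.04 g
sodium chloride: 25.2 g/L × 4.13 L = 104.08 g
L-glutamine: 0.241 g/L × 4.13 L = 1.00 g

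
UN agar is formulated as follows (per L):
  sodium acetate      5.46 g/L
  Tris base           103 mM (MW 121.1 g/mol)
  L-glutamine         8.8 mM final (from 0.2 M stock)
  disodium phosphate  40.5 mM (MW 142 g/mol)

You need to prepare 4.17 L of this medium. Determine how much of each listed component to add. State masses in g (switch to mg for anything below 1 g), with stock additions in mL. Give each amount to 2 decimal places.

sodium acetate 22.77 g; Tris base 52.01 g; L-glutamine 183.48 mL; disodium phosphate 23.98 g

Working volume: 4.17 L.
sodium acetate: 5.46 g/L × 4.17 L = 22.77 g
Tris base: 103 mmol/L × 121.1 g/mol × 4.17 L ÷ 1000 = 52.01 g
L-glutamine: V = C2·V2/C1 = 8.8 mM × 4170 mL ÷ 200 mM = 183.48 mL
disodium phosphate: 40.5 mmol/L × 142 g/mol × 4.17 L ÷ 1000 = 23.98 g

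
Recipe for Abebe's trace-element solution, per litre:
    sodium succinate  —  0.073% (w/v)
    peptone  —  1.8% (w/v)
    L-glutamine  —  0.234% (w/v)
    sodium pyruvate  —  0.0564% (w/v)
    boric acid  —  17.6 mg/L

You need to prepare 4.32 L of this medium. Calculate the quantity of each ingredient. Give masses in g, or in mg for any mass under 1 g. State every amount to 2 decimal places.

sodium succinate 3.15 g; peptone 77.76 g; L-glutamine 10.11 g; sodium pyruvate 2.44 g; boric acid 76.03 mg

Scale factor relative to 1 L: 4.32.
sodium succinate: 0.073 g per 100 mL × 4320 mL ÷ 100 = 3.15 g
peptone: 1.8% w/v = 18 g/L → 18 × 4.32 L = 77.76 g
L-glutamine: 0.234% w/v = 2.34 g/L → 2.34 × 4.32 L = 10.11 g
sodium pyruvate: 0.0564% w/v = 0.564 g/L → 0.564 × 4.32 L = 2.44 g
boric acid: 17.6 mg/L × 4.32 L = 76.03 mg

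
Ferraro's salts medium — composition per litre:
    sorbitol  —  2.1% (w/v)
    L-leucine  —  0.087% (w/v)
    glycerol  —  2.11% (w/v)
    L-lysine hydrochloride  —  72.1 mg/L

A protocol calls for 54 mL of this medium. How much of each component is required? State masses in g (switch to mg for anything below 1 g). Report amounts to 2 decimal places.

sorbitol 1.13 g; L-leucine 46.98 mg; glycerol 1.14 g; L-lysine hydrochloride 3.89 mg

Working volume: 54 mL = 0.054 L.
sorbitol: 2.1 g per 100 mL × 54 mL ÷ 100 = 1.13 g
L-leucine: 0.087% w/v = 0.87 g/L → 0.87 × 0.054 L = 0.04698 g = 46.98 mg
glycerol: 2.11% w/v = 21.1 g/L → 21.1 × 0.054 L = 1.14 g
L-lysine hydrochloride: 72.1 mg/L × 0.054 L = 3.89 mg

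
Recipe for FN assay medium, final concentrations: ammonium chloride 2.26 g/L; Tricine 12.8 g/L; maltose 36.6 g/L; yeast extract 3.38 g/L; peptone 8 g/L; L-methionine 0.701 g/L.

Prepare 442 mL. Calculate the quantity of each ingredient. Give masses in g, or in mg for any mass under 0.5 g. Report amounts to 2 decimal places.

ammonium chloride 1.00 g; Tricine 5.66 g; maltose 16.18 g; yeast extract 1.49 g; peptone 3.54 g; L-methionine 309.84 mg

Target volume = 442 mL = 0.442 L.
ammonium chloride: 2.26 g/L × 0.442 L = 1.00 g
Tricine: 12.8 g/L × 0.442 L = 5.66 g
maltose: 36.6 g/L × 0.442 L = 16.18 g
yeast extract: 3.38 g/L × 0.442 L = 1.49 g
peptone: 8 g/L × 0.442 L = 3.54 g
L-methionine: 0.701 g/L × 0.442 L = 0.309842 g = 309.84 mg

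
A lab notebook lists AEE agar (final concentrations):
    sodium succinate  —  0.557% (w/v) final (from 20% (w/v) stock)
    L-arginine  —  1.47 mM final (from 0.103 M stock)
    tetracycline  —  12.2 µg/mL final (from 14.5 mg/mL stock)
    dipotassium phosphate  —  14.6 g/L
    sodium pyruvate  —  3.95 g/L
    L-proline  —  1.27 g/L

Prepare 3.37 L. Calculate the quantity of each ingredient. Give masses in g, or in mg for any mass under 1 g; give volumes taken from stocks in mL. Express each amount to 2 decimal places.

sodium succinate 93.85 mL; L-arginine 48.10 mL; tetracycline 2.84 mL; dipotassium phosphate 49.20 g; sodium pyruvate 13.31 g; L-proline 4.28 g

Scale factor relative to 1 L: 3.37.
sodium succinate: dilute stock: 0.557% ÷ 20% × 3370 mL = 93.85 mL
L-arginine: C1V1 = C2V2 → 1.47 mM × 3370 mL ÷ 103 mM = 48.10 mL
tetracycline: C1V1 = C2V2 → 12.2 µg/mL × 3370 mL ÷ 14500 µg/mL = 2.84 mL
dipotassium phosphate: 14.6 g/L × 3.37 L = 49.20 g
sodium pyruvate: 3.95 g/L × 3.37 L = 13.31 g
L-proline: 1.27 g/L × 3.37 L = 4.28 g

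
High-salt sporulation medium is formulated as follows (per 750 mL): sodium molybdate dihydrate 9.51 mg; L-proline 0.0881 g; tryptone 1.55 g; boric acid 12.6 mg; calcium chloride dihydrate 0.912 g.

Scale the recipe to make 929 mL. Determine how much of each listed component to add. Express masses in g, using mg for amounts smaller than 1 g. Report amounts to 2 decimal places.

sodium molybdate dihydrate 11.78 mg; L-proline 109.13 mg; tryptone 1.92 g; boric acid 15.61 mg; calcium chloride dihydrate 1.13 g

Scale factor = 929 mL / 750 mL = 1.23867.
sodium molybdate dihydrate: 9.51 mg × (929 mL / 750 mL) = 11.78 mg
L-proline: 0.0881 g × (929 mL / 750 mL) = 0.109127 g = 109.13 mg
tryptone: 1.55 g × (929 mL / 750 mL) = 1.92 g
boric acid: 12.6 mg × (929 mL / 750 mL) = 15.61 mg
calcium chloride dihydrate: 0.912 g × (929 mL / 750 mL) = 1.13 g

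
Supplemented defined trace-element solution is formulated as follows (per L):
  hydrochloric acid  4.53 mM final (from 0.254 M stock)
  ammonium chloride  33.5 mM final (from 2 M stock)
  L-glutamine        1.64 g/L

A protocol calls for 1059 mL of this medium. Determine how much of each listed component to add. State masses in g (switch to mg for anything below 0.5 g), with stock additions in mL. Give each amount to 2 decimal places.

Target volume = 1059 mL = 1.059 L.
hydrochloric acid: dilute stock: 4.53 mM × 1059 mL ÷ 254 mM = 18.89 mL
ammonium chloride: C1V1 = C2V2 → 33.5 mM × 1059 mL ÷ 2000 mM = 17.74 mL
L-glutamine: 1.64 g/L × 1.059 L = 1.74 g

hydrochloric acid 18.89 mL; ammonium chloride 17.74 mL; L-glutamine 1.74 g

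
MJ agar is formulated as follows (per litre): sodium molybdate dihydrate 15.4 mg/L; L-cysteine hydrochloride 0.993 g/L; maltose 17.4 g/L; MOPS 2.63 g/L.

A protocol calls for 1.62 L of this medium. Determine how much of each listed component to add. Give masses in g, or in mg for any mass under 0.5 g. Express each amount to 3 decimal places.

sodium molybdate dihydrate 24.948 mg; L-cysteine hydrochloride 1.609 g; maltose 28.188 g; MOPS 4.261 g

Working volume: 1.62 L.
sodium molybdate dihydrate: 15.4 mg/L × 1.62 L = 24.948 mg
L-cysteine hydrochloride: 0.993 g/L × 1.62 L = 1.609 g
maltose: 17.4 g/L × 1.62 L = 28.188 g
MOPS: 2.63 g/L × 1.62 L = 4.261 g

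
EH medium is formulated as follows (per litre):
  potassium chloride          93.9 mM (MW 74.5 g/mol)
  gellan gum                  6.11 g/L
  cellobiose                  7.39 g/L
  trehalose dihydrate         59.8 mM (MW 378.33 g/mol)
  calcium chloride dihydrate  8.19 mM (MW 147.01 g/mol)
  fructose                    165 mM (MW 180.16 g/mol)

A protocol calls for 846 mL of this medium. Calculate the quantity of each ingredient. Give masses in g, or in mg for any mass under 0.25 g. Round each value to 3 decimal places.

potassium chloride 5.918 g; gellan gum 5.169 g; cellobiose 6.252 g; trehalose dihydrate 19.140 g; calcium chloride dihydrate 1.019 g; fructose 25.149 g

Working volume: 846 mL = 0.846 L.
potassium chloride: 93.9 mmol/L × 74.5 g/mol × 0.846 L ÷ 1000 = 5.918 g
gellan gum: 6.11 g/L × 0.846 L = 5.169 g
cellobiose: 7.39 g/L × 0.846 L = 6.252 g
trehalose dihydrate: 59.8 mmol/L × 378.33 g/mol × 0.846 L ÷ 1000 = 19.140 g
calcium chloride dihydrate: 8.19 mmol/L × 147.01 g/mol × 0.846 L ÷ 1000 = 1.019 g
fructose: 165 mmol/L × 180.16 g/mol × 0.846 L ÷ 1000 = 25.149 g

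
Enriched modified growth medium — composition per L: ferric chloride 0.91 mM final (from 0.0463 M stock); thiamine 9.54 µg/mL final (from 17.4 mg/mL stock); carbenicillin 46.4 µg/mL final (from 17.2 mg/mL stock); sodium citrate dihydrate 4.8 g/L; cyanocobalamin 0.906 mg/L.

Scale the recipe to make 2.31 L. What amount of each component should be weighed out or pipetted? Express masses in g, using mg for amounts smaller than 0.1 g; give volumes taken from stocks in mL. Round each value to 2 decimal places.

ferric chloride 45.40 mL; thiamine 1.27 mL; carbenicillin 6.23 mL; sodium citrate dihydrate 11.09 g; cyanocobalamin 2.09 mg

Working volume: 2.31 L.
ferric chloride: dilute stock: 0.91 mM × 2310 mL ÷ 46.3 mM = 45.40 mL
thiamine: dilute stock: 9.54 µg/mL × 2310 mL ÷ 17400 µg/mL = 1.27 mL
carbenicillin: V = C2·V2/C1 = 46.4 µg/mL × 2310 mL ÷ 17200 µg/mL = 6.23 mL
sodium citrate dihydrate: 4.8 g/L × 2.31 L = 11.09 g
cyanocobalamin: 0.906 mg/L × 2.31 L = 2.09 mg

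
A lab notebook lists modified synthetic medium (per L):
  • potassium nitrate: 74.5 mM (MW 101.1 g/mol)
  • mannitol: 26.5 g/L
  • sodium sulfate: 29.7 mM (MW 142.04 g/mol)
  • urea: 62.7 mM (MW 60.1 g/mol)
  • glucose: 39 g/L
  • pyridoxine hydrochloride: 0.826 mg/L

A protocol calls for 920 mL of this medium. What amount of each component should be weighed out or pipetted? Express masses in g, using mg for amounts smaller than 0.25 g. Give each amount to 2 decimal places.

Scale factor relative to 1 L: 0.92.
potassium nitrate: 74.5 mmol/L × 101.1 g/mol × 0.92 L ÷ 1000 = 6.93 g
mannitol: 26.5 g/L × 0.92 L = 24.38 g
sodium sulfate: 29.7 mmol/L × 142.04 g/mol × 0.92 L ÷ 1000 = 3.88 g
urea: 62.7 mmol/L × 60.1 g/mol × 0.92 L ÷ 1000 = 3.47 g
glucose: 39 g/L × 0.92 L = 35.88 g
pyridoxine hydrochloride: 0.826 mg/L × 0.92 L = 0.76 mg

potassium nitrate 6.93 g; mannitol 24.38 g; sodium sulfate 3.88 g; urea 3.47 g; glucose 35.88 g; pyridoxine hydrochloride 0.76 mg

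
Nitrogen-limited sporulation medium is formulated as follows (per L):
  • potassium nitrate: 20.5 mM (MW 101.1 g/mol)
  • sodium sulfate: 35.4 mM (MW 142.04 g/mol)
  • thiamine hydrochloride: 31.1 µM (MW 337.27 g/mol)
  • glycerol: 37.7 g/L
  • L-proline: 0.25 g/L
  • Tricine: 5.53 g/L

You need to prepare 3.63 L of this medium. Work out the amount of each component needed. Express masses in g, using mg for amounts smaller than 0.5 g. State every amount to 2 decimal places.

potassium nitrate 7.52 g; sodium sulfate 18.25 g; thiamine hydrochloride 38.08 mg; glycerol 136.85 g; L-proline 0.91 g; Tricine 20.07 g

Scale factor relative to 1 L: 3.63.
potassium nitrate: 20.5 mmol/L × 101.1 g/mol × 3.63 L ÷ 1000 = 7.52 g
sodium sulfate: 35.4 mmol/L × 142.04 g/mol × 3.63 L ÷ 1000 = 18.25 g
thiamine hydrochloride: 31.1 µmol/L × 337.27 g/mol × 3.63 L ÷ 1000 = 38.08 mg
glycerol: 37.7 g/L × 3.63 L = 136.85 g
L-proline: 0.25 g/L × 3.63 L = 0.91 g
Tricine: 5.53 g/L × 3.63 L = 20.07 g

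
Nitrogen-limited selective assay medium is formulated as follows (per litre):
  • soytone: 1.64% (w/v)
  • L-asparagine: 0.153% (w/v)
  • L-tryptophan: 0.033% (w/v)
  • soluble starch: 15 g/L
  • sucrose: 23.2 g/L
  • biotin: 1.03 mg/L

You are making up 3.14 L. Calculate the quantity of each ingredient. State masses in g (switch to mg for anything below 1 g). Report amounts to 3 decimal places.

soytone 51.496 g; L-asparagine 4.804 g; L-tryptophan 1.036 g; soluble starch 47.100 g; sucrose 72.848 g; biotin 3.234 mg

Working volume: 3.14 L.
soytone: 1.64% w/v = 16.4 g/L → 16.4 × 3.14 L = 51.496 g
L-asparagine: 0.153% w/v = 1.53 g/L → 1.53 × 3.14 L = 4.804 g
L-tryptophan: 0.033% w/v = 0.33 g/L → 0.33 × 3.14 L = 1.036 g
soluble starch: 15 g/L × 3.14 L = 47.100 g
sucrose: 23.2 g/L × 3.14 L = 72.848 g
biotin: 1.03 mg/L × 3.14 L = 3.234 mg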